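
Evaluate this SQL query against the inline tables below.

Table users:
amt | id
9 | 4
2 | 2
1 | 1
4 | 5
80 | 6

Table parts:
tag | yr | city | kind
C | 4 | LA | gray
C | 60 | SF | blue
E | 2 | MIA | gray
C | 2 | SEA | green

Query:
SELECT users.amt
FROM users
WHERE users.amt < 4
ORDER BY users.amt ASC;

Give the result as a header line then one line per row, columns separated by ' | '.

After WHERE (2 rows):
users.amt | users.id
2 | 2
1 | 1
After SELECT (2 rows):
users.amt
2
1
After ORDER BY (2 rows):
users.amt
1
2

== RESULT ==
users.amt
1
2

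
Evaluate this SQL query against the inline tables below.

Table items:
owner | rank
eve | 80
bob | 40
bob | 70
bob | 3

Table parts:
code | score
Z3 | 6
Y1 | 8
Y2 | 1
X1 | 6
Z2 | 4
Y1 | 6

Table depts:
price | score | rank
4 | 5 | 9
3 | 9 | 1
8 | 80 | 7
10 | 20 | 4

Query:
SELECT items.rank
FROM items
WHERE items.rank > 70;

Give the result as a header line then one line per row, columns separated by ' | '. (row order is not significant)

== RESULT ==
items.rank
80

Derivation:
After WHERE (1 rows):
items.owner | items.rank
eve | 80
After SELECT (1 rows):
items.rank
80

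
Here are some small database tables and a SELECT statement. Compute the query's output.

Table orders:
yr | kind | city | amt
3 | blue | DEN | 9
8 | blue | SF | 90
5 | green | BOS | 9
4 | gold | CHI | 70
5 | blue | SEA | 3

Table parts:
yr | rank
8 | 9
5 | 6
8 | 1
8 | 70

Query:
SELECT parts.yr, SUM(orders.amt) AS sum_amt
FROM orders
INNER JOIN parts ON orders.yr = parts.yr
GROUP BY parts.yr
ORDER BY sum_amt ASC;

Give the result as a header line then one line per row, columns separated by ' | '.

After JOIN parts (5 rows):
orders.yr | orders.kind | orders.city | orders.amt | parts.yr | parts.rank
8 | blue | SF | 90 | 8 | 9
8 | blue | SF | 90 | 8 | 1
8 | blue | SF | 90 | 8 | 70
5 | green | BOS | 9 | 5 | 6
5 | blue | SEA | 3 | 5 | 6
After GROUP BY (2 rows):
parts.yr | sum_amt
8 | 270
5 | 12
After ORDER BY (2 rows):
parts.yr | sum_amt
5 | 12
8 | 270

== RESULT ==
parts.yr | sum_amt
5 | 12
8 | 270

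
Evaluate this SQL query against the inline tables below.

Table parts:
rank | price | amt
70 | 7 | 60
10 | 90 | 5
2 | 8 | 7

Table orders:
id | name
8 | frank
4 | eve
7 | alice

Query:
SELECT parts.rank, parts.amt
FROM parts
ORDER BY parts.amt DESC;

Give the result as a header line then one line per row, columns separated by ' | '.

== RESULT ==
parts.rank | parts.amt
70 | 60
2 | 7
10 | 5

Derivation:
After SELECT (3 rows):
parts.rank | parts.amt
70 | 60
10 | 5
2 | 7
After ORDER BY (3 rows):
parts.rank | parts.amt
70 | 60
2 | 7
10 | 5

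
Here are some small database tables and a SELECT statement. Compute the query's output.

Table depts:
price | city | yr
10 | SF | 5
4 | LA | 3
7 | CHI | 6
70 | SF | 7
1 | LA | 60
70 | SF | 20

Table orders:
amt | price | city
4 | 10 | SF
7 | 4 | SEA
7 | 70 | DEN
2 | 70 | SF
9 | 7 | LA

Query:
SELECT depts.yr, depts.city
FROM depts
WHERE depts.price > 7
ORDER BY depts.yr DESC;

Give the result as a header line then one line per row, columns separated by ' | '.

== RESULT ==
depts.yr | depts.city
20 | SF
7 | SF
5 | SF

Derivation:
After WHERE (3 rows):
depts.price | depts.city | depts.yr
10 | SF | 5
70 | SF | 7
70 | SF | 20
After SELECT (3 rows):
depts.yr | depts.city
5 | SF
7 | SF
20 | SF
After ORDER BY (3 rows):
depts.yr | depts.city
20 | SF
7 | SF
5 | SF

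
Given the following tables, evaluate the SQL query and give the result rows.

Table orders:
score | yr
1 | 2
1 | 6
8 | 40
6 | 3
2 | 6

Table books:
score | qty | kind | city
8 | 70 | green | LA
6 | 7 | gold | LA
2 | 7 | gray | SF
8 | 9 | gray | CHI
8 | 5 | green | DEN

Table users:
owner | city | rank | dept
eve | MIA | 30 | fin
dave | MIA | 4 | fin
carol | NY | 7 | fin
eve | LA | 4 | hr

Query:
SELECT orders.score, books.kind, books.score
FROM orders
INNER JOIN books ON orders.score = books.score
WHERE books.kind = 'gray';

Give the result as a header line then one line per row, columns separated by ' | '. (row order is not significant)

After JOIN books (5 rows):
orders.score | orders.yr | books.score | books.qty | books.kind | books.city
8 | 40 | 8 | 70 | green | LA
8 | 40 | 8 | 9 | gray | CHI
8 | 40 | 8 | 5 | green | DEN
6 | 3 | 6 | 7 | gold | LA
2 | 6 | 2 | 7 | gray | SF
After WHERE (2 rows):
orders.score | orders.yr | books.score | books.qty | books.kind | books.city
8 | 40 | 8 | 9 | gray | CHI
2 | 6 | 2 | 7 | gray | SF
After SELECT (2 rows):
orders.score | books.kind | books.score
8 | gray | 8
2 | gray | 2

== RESULT ==
orders.score | books.kind | books.score
8 | gray | 8
2 | gray | 2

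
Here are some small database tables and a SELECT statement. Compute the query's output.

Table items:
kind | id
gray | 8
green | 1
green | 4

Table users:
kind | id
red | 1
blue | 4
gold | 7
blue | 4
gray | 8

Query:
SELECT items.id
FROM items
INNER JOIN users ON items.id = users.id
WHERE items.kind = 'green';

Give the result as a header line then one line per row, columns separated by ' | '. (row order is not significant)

After JOIN users (4 rows):
items.kind | items.id | users.kind | users.id
gray | 8 | gray | 8
green | 1 | red | 1
green | 4 | blue | 4
green | 4 | blue | 4
After WHERE (3 rows):
items.kind | items.id | users.kind | users.id
green | 1 | red | 1
green | 4 | blue | 4
green | 4 | blue | 4
After SELECT (3 rows):
items.id
1
4
4

== RESULT ==
items.id
1
4
4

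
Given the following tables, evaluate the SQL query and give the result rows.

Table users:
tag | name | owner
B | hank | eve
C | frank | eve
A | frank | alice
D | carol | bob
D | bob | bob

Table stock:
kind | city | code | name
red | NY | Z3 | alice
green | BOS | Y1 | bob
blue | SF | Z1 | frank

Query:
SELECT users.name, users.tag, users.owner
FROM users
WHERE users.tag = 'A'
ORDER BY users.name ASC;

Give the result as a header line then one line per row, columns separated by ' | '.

== RESULT ==
users.name | users.tag | users.owner
frank | A | alice

Derivation:
After WHERE (1 rows):
users.tag | users.name | users.owner
A | frank | alice
After SELECT (1 rows):
users.name | users.tag | users.owner
frank | A | alice
After ORDER BY (1 rows):
users.name | users.tag | users.owner
frank | A | alice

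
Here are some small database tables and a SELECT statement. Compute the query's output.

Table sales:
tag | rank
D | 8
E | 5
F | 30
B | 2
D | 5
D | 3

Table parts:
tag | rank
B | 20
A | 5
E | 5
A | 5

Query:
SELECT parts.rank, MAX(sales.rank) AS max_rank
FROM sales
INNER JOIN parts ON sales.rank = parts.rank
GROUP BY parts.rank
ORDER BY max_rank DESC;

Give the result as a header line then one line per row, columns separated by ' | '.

After JOIN parts (6 rows):
sales.tag | sales.rank | parts.tag | parts.rank
E | 5 | A | 5
E | 5 | E | 5
E | 5 | A | 5
D | 5 | A | 5
D | 5 | E | 5
D | 5 | A | 5
After GROUP BY (1 rows):
parts.rank | max_rank
5 | 5
After ORDER BY (1 rows):
parts.rank | max_rank
5 | 5

== RESULT ==
parts.rank | max_rank
5 | 5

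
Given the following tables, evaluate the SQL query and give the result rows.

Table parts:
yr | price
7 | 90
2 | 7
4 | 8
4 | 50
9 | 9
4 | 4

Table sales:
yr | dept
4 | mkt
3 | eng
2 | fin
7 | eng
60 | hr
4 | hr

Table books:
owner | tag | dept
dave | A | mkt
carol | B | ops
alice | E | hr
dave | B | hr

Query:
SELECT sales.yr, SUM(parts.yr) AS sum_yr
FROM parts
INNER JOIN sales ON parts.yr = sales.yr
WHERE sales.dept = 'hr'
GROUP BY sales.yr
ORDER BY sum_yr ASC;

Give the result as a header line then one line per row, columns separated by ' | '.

== RESULT ==
sales.yr | sum_yr
4 | 12

Derivation:
After JOIN sales (8 rows):
parts.yr | parts.price | sales.yr | sales.dept
7 | 90 | 7 | eng
2 | 7 | 2 | fin
4 | 8 | 4 | mkt
4 | 8 | 4 | hr
4 | 50 | 4 | mkt
4 | 50 | 4 | hr
4 | 4 | 4 | mkt
4 | 4 | 4 | hr
After WHERE (3 rows):
parts.yr | parts.price | sales.yr | sales.dept
4 | 8 | 4 | hr
4 | 50 | 4 | hr
4 | 4 | 4 | hr
After GROUP BY (1 rows):
sales.yr | sum_yr
4 | 12
After ORDER BY (1 rows):
sales.yr | sum_yr
4 | 12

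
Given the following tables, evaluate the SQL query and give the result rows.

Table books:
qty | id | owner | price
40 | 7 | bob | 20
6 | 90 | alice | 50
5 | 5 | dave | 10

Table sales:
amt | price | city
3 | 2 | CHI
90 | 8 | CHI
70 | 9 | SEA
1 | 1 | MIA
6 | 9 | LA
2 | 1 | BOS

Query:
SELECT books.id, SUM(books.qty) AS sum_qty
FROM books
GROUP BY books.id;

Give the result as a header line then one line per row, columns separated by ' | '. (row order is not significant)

== RESULT ==
books.id | sum_qty
7 | 40
90 | 6
5 | 5

Derivation:
After GROUP BY (3 rows):
books.id | sum_qty
7 | 40
90 | 6
5 | 5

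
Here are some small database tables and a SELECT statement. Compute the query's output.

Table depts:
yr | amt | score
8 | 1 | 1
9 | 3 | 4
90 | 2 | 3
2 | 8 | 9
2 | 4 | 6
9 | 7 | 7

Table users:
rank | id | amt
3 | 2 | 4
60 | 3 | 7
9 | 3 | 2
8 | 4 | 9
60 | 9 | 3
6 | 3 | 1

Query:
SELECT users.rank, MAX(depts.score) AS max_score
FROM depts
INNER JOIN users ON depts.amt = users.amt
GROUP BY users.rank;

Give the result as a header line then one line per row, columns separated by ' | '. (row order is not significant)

== RESULT ==
users.rank | max_score
6 | 1
60 | 7
9 | 3
3 | 6

Derivation:
After JOIN users (5 rows):
depts.yr | depts.amt | depts.score | users.rank | users.id | users.amt
8 | 1 | 1 | 6 | 3 | 1
9 | 3 | 4 | 60 | 9 | 3
90 | 2 | 3 | 9 | 3 | 2
2 | 4 | 6 | 3 | 2 | 4
9 | 7 | 7 | 60 | 3 | 7
After GROUP BY (4 rows):
users.rank | max_score
6 | 1
60 | 7
9 | 3
3 | 6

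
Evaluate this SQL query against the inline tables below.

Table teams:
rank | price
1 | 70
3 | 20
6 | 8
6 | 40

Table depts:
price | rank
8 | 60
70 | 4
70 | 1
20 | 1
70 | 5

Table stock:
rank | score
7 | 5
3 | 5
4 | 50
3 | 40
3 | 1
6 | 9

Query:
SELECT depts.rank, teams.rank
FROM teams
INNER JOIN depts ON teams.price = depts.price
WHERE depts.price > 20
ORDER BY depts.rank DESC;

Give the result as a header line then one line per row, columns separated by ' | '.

After JOIN depts (5 rows):
teams.rank | teams.price | depts.price | depts.rank
1 | 70 | 70 | 4
1 | 70 | 70 | 1
1 | 70 | 70 | 5
3 | 20 | 20 | 1
6 | 8 | 8 | 60
After WHERE (3 rows):
teams.rank | teams.price | depts.price | depts.rank
1 | 70 | 70 | 4
1 | 70 | 70 | 1
1 | 70 | 70 | 5
After SELECT (3 rows):
depts.rank | teams.rank
4 | 1
1 | 1
5 | 1
After ORDER BY (3 rows):
depts.rank | teams.rank
5 | 1
4 | 1
1 | 1

== RESULT ==
depts.rank | teams.rank
5 | 1
4 | 1
1 | 1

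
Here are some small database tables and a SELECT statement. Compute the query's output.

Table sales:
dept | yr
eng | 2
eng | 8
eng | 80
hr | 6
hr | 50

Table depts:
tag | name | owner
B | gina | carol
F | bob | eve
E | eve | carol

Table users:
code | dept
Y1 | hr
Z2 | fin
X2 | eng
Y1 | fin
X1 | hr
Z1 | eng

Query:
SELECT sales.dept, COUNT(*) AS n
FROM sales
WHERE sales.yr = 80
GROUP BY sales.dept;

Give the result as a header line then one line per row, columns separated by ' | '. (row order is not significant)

== RESULT ==
sales.dept | n
eng | 1

Derivation:
After WHERE (1 rows):
sales.dept | sales.yr
eng | 80
After GROUP BY (1 rows):
sales.dept | n
eng | 1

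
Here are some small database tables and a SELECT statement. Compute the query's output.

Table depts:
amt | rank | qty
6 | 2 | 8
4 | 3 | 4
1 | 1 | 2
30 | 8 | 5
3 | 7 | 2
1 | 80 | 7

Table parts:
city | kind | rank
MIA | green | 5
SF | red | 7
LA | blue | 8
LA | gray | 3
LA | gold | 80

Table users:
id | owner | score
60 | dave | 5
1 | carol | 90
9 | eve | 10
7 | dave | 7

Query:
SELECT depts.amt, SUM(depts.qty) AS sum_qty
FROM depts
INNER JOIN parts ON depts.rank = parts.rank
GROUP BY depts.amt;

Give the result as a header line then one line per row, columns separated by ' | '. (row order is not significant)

After JOIN parts (4 rows):
depts.amt | depts.rank | depts.qty | parts.city | parts.kind | parts.rank
4 | 3 | 4 | LA | gray | 3
30 | 8 | 5 | LA | blue | 8
3 | 7 | 2 | SF | red | 7
1 | 80 | 7 | LA | gold | 80
After GROUP BY (4 rows):
depts.amt | sum_qty
4 | 4
30 | 5
3 | 2
1 | 7

== RESULT ==
depts.amt | sum_qty
4 | 4
30 | 5
3 | 2
1 | 7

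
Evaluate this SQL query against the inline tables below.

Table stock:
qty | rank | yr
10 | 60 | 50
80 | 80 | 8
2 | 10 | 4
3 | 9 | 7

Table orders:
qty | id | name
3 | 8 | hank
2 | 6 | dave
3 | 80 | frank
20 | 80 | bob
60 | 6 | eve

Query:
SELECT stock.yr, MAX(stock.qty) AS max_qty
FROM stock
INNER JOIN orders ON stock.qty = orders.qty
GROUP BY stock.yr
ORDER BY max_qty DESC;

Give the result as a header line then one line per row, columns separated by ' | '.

After JOIN orders (3 rows):
stock.qty | stock.rank | stock.yr | orders.qty | orders.id | orders.name
2 | 10 | 4 | 2 | 6 | dave
3 | 9 | 7 | 3 | 8 | hank
3 | 9 | 7 | 3 | 80 | frank
After GROUP BY (2 rows):
stock.yr | max_qty
4 | 2
7 | 3
After ORDER BY (2 rows):
stock.yr | max_qty
7 | 3
4 | 2

== RESULT ==
stock.yr | max_qty
7 | 3
4 | 2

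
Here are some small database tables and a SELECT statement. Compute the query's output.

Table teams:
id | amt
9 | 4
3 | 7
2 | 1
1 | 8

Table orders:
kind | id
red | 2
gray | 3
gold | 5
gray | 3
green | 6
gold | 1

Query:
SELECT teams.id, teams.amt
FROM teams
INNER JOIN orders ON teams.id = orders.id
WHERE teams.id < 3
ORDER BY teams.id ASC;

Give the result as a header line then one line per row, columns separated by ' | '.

After JOIN orders (4 rows):
teams.id | teams.amt | orders.kind | orders.id
3 | 7 | gray | 3
3 | 7 | gray | 3
2 | 1 | red | 2
1 | 8 | gold | 1
After WHERE (2 rows):
teams.id | teams.amt | orders.kind | orders.id
2 | 1 | red | 2
1 | 8 | gold | 1
After SELECT (2 rows):
teams.id | teams.amt
2 | 1
1 | 8
After ORDER BY (2 rows):
teams.id | teams.amt
1 | 8
2 | 1

== RESULT ==
teams.id | teams.amt
1 | 8
2 | 1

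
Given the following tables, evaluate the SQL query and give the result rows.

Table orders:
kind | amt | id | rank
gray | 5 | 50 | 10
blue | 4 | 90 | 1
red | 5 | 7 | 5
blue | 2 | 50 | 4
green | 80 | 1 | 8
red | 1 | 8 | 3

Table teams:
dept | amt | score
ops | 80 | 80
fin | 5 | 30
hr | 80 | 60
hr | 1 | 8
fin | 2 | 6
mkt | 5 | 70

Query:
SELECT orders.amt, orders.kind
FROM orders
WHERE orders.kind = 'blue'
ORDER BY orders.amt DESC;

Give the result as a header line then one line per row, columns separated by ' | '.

After WHERE (2 rows):
orders.kind | orders.amt | orders.id | orders.rank
blue | 4 | 90 | 1
blue | 2 | 50 | 4
After SELECT (2 rows):
orders.amt | orders.kind
4 | blue
2 | blue
After ORDER BY (2 rows):
orders.amt | orders.kind
4 | blue
2 | blue

== RESULT ==
orders.amt | orders.kind
4 | blue
2 | blue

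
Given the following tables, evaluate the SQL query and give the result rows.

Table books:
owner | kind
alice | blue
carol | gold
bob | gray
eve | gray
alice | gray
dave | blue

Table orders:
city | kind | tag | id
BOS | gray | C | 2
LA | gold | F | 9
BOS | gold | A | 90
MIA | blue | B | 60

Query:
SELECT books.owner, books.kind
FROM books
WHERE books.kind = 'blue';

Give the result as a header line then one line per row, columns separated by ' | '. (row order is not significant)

After WHERE (2 rows):
books.owner | books.kind
alice | blue
dave | blue
After SELECT (2 rows):
books.owner | books.kind
alice | blue
dave | blue

== RESULT ==
books.owner | books.kind
alice | blue
dave | blue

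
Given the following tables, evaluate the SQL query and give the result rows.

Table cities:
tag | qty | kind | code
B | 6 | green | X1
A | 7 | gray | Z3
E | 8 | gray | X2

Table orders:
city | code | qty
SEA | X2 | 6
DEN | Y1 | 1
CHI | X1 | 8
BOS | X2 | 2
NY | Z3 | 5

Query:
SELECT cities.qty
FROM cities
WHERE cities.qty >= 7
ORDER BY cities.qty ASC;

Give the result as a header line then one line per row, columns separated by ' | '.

After WHERE (2 rows):
cities.tag | cities.qty | cities.kind | cities.code
A | 7 | gray | Z3
E | 8 | gray | X2
After SELECT (2 rows):
cities.qty
7
8
After ORDER BY (2 rows):
cities.qty
7
8

== RESULT ==
cities.qty
7
8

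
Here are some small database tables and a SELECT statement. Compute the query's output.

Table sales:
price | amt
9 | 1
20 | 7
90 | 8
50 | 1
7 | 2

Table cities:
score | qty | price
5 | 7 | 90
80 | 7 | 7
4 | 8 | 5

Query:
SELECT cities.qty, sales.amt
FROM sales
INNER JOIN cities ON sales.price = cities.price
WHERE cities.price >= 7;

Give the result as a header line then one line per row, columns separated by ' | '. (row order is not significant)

After JOIN cities (2 rows):
sales.price | sales.amt | cities.score | cities.qty | cities.price
90 | 8 | 5 | 7 | 90
7 | 2 | 80 | 7 | 7
After WHERE (2 rows):
sales.price | sales.amt | cities.score | cities.qty | cities.price
90 | 8 | 5 | 7 | 90
7 | 2 | 80 | 7 | 7
After SELECT (2 rows):
cities.qty | sales.amt
7 | 8
7 | 2

== RESULT ==
cities.qty | sales.amt
7 | 8
7 | 2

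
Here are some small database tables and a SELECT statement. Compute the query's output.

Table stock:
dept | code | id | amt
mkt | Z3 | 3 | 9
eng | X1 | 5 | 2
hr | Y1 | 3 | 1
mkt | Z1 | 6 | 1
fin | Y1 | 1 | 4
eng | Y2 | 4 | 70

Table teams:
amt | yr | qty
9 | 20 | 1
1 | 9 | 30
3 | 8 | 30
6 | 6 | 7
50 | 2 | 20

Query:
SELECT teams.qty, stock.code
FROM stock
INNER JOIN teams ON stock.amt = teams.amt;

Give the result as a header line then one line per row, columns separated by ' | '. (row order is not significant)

== RESULT ==
teams.qty | stock.code
1 | Z3
30 | Y1
30 | Z1

Derivation:
After JOIN teams (3 rows):
stock.dept | stock.code | stock.id | stock.amt | teams.amt | teams.yr | teams.qty
mkt | Z3 | 3 | 9 | 9 | 20 | 1
hr | Y1 | 3 | 1 | 1 | 9 | 30
mkt | Z1 | 6 | 1 | 1 | 9 | 30
After SELECT (3 rows):
teams.qty | stock.code
1 | Z3
30 | Y1
30 | Z1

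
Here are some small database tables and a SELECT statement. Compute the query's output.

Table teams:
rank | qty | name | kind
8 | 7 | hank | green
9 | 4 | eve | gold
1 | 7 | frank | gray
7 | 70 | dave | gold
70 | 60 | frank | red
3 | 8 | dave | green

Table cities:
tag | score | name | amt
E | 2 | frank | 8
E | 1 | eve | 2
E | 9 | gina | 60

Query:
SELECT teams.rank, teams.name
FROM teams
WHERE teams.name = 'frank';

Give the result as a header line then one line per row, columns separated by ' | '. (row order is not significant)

After WHERE (2 rows):
teams.rank | teams.qty | teams.name | teams.kind
1 | 7 | frank | gray
70 | 60 | frank | red
After SELECT (2 rows):
teams.rank | teams.name
1 | frank
70 | frank

== RESULT ==
teams.rank | teams.name
1 | frank
70 | frank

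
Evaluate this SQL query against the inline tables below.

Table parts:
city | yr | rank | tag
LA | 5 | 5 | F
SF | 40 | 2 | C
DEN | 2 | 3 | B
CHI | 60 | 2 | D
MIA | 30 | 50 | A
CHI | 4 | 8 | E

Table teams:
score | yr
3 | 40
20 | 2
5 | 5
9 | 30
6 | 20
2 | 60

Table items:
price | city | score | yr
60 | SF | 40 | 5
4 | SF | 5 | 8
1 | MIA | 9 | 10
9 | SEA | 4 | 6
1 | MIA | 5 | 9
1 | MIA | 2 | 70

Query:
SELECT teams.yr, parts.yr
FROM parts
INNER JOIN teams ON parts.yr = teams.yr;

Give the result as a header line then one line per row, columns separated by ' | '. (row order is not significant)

After JOIN teams (5 rows):
parts.city | parts.yr | parts.rank | parts.tag | teams.score | teams.yr
LA | 5 | 5 | F | 5 | 5
SF | 40 | 2 | C | 3 | 40
DEN | 2 | 3 | B | 20 | 2
CHI | 60 | 2 | D | 2 | 60
MIA | 30 | 50 | A | 9 | 30
After SELECT (5 rows):
teams.yr | parts.yr
5 | 5
40 | 40
2 | 2
60 | 60
30 | 30

== RESULT ==
teams.yr | parts.yr
5 | 5
40 | 40
2 | 2
60 | 60
30 | 30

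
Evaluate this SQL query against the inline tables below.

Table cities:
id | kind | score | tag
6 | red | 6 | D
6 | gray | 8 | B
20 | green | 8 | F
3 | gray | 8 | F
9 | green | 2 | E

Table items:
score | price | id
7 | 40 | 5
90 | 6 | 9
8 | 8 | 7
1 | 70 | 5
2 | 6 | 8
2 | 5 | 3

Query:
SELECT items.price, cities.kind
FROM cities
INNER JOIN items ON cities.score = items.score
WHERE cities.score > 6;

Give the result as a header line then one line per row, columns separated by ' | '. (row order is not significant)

After JOIN items (5 rows):
cities.id | cities.kind | cities.score | cities.tag | items.score | items.price | items.id
6 | gray | 8 | B | 8 | 8 | 7
20 | green | 8 | F | 8 | 8 | 7
3 | gray | 8 | F | 8 | 8 | 7
9 | green | 2 | E | 2 | 6 | 8
9 | green | 2 | E | 2 | 5 | 3
After WHERE (3 rows):
cities.id | cities.kind | cities.score | cities.tag | items.score | items.price | items.id
6 | gray | 8 | B | 8 | 8 | 7
20 | green | 8 | F | 8 | 8 | 7
3 | gray | 8 | F | 8 | 8 | 7
After SELECT (3 rows):
items.price | cities.kind
8 | gray
8 | green
8 | gray

== RESULT ==
items.price | cities.kind
8 | gray
8 | green
8 | gray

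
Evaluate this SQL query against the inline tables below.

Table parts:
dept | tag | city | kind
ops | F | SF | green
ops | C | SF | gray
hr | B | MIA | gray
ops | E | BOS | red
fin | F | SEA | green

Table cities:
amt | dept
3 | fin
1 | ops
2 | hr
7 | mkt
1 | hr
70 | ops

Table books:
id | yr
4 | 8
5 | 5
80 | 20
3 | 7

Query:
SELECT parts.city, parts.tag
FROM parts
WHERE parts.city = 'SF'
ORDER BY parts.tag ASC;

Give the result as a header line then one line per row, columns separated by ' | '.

== RESULT ==
parts.city | parts.tag
SF | C
SF | F

Derivation:
After WHERE (2 rows):
parts.dept | parts.tag | parts.city | parts.kind
ops | F | SF | green
ops | C | SF | gray
After SELECT (2 rows):
parts.city | parts.tag
SF | F
SF | C
After ORDER BY (2 rows):
parts.city | parts.tag
SF | C
SF | F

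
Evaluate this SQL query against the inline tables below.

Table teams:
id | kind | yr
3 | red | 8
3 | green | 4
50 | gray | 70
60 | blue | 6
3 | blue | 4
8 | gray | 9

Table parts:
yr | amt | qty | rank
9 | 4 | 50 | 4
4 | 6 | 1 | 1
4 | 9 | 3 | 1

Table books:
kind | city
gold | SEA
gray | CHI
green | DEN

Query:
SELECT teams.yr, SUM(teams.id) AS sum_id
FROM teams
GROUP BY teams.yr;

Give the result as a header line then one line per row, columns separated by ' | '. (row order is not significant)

After GROUP BY (5 rows):
teams.yr | sum_id
8 | 3
4 | 6
70 | 50
6 | 60
9 | 8

== RESULT ==
teams.yr | sum_id
8 | 3
4 | 6
70 | 50
6 | 60
9 | 8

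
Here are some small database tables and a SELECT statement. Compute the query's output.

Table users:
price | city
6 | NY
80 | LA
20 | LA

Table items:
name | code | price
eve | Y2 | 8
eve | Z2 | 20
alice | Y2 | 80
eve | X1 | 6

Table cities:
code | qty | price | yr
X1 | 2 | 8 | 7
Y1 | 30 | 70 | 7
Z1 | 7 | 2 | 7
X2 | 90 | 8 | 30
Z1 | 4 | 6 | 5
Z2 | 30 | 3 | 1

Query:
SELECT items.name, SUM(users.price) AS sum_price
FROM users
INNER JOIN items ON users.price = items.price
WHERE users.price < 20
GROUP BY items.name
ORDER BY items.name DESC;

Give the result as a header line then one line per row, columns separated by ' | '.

After JOIN items (3 rows):
users.price | users.city | items.name | items.code | items.price
6 | NY | eve | X1 | 6
80 | LA | alice | Y2 | 80
20 | LA | eve | Z2 | 20
After WHERE (1 rows):
users.price | users.city | items.name | items.code | items.price
6 | NY | eve | X1 | 6
After GROUP BY (1 rows):
items.name | sum_price
eve | 6
After ORDER BY (1 rows):
items.name | sum_price
eve | 6

== RESULT ==
items.name | sum_price
eve | 6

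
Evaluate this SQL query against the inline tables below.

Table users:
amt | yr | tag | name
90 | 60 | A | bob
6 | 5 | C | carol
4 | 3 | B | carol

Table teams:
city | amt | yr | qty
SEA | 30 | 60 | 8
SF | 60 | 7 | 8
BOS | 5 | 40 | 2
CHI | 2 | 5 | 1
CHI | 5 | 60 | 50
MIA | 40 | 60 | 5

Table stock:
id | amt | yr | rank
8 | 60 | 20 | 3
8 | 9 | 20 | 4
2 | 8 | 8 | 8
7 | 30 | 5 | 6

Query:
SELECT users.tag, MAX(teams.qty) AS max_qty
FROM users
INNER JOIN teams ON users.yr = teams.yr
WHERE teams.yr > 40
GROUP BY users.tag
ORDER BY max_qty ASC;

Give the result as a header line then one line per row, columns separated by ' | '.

After JOIN teams (4 rows):
users.amt | users.yr | users.tag | users.name | teams.city | teams.amt | teams.yr | teams.qty
90 | 60 | A | bob | SEA | 30 | 60 | 8
90 | 60 | A | bob | CHI | 5 | 60 | 50
90 | 60 | A | bob | MIA | 40 | 60 | 5
6 | 5 | C | carol | CHI | 2 | 5 | 1
After WHERE (3 rows):
users.amt | users.yr | users.tag | users.name | teams.city | teams.amt | teams.yr | teams.qty
90 | 60 | A | bob | SEA | 30 | 60 | 8
90 | 60 | A | bob | CHI | 5 | 60 | 50
90 | 60 | A | bob | MIA | 40 | 60 | 5
After GROUP BY (1 rows):
users.tag | max_qty
A | 50
After ORDER BY (1 rows):
users.tag | max_qty
A | 50

== RESULT ==
users.tag | max_qty
A | 50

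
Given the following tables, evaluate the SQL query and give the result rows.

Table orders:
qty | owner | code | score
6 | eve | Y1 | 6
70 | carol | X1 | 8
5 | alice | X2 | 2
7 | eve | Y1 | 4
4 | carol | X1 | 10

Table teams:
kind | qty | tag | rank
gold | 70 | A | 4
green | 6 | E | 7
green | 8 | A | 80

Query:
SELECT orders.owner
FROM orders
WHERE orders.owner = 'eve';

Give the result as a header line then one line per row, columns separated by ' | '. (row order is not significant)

== RESULT ==
orders.owner
eve
eve

Derivation:
After WHERE (2 rows):
orders.qty | orders.owner | orders.code | orders.score
6 | eve | Y1 | 6
7 | eve | Y1 | 4
After SELECT (2 rows):
orders.owner
eve
eve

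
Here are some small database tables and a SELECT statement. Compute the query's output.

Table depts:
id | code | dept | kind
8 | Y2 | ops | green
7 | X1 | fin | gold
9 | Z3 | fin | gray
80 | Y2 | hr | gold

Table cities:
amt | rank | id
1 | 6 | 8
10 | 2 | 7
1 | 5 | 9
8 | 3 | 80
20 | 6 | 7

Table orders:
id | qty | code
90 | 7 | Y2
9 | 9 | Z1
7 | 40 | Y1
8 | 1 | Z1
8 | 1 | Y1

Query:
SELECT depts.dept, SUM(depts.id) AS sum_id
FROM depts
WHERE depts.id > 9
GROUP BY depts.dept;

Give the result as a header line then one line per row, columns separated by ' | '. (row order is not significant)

After WHERE (1 rows):
depts.id | depts.code | depts.dept | depts.kind
80 | Y2 | hr | gold
After GROUP BY (1 rows):
depts.dept | sum_id
hr | 80

== RESULT ==
depts.dept | sum_id
hr | 80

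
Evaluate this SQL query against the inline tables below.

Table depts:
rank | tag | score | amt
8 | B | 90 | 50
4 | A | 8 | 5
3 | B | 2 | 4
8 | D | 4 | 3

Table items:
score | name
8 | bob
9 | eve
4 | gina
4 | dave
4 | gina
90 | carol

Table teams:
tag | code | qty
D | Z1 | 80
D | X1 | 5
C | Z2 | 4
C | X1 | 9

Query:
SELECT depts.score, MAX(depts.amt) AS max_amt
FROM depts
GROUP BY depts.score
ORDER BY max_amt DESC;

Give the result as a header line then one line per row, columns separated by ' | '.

After GROUP BY (4 rows):
depts.score | max_amt
90 | 50
8 | 5
2 | 4
4 | 3
After ORDER BY (4 rows):
depts.score | max_amt
90 | 50
8 | 5
2 | 4
4 | 3

== RESULT ==
depts.score | max_amt
90 | 50
8 | 5
2 | 4
4 | 3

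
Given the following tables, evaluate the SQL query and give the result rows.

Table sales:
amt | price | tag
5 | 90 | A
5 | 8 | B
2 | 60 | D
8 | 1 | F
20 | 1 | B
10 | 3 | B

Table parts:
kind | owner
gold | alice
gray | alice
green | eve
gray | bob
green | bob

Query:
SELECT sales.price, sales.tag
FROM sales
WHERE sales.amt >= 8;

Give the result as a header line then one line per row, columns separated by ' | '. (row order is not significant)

== RESULT ==
sales.price | sales.tag
1 | F
1 | B
3 | B

Derivation:
After WHERE (3 rows):
sales.amt | sales.price | sales.tag
8 | 1 | F
20 | 1 | B
10 | 3 | B
After SELECT (3 rows):
sales.price | sales.tag
1 | F
1 | B
3 | B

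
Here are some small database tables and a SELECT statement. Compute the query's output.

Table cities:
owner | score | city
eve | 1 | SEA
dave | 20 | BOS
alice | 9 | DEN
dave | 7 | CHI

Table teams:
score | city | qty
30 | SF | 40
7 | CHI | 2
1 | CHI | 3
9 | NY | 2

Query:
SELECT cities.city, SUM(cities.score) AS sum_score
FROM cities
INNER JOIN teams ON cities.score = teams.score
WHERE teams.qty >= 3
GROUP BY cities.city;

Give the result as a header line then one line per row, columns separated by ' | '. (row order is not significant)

== RESULT ==
cities.city | sum_score
SEA | 1

Derivation:
After JOIN teams (3 rows):
cities.owner | cities.score | cities.city | teams.score | teams.city | teams.qty
eve | 1 | SEA | 1 | CHI | 3
alice | 9 | DEN | 9 | NY | 2
dave | 7 | CHI | 7 | CHI | 2
After WHERE (1 rows):
cities.owner | cities.score | cities.city | teams.score | teams.city | teams.qty
eve | 1 | SEA | 1 | CHI | 3
After GROUP BY (1 rows):
cities.city | sum_score
SEA | 1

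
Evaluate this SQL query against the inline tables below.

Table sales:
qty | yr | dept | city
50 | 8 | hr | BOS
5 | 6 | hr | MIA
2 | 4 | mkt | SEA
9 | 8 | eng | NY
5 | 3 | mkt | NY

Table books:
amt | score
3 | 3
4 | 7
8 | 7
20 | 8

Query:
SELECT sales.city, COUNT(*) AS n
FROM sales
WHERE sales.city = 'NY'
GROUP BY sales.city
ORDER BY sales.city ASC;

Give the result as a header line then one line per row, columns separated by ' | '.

After WHERE (2 rows):
sales.qty | sales.yr | sales.dept | sales.city
9 | 8 | eng | NY
5 | 3 | mkt | NY
After GROUP BY (1 rows):
sales.city | n
NY | 2
After ORDER BY (1 rows):
sales.city | n
NY | 2

== RESULT ==
sales.city | n
NY | 2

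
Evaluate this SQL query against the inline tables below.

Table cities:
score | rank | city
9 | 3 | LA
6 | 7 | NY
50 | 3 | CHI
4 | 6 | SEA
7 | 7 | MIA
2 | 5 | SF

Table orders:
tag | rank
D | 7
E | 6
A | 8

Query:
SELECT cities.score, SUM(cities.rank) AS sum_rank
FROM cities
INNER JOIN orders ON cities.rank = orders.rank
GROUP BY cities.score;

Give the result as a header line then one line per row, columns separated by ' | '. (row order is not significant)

== RESULT ==
cities.score | sum_rank
6 | 7
4 | 6
7 | 7

Derivation:
After JOIN orders (3 rows):
cities.score | cities.rank | cities.city | orders.tag | orders.rank
6 | 7 | NY | D | 7
4 | 6 | SEA | E | 6
7 | 7 | MIA | D | 7
After GROUP BY (3 rows):
cities.score | sum_rank
6 | 7
4 | 6
7 | 7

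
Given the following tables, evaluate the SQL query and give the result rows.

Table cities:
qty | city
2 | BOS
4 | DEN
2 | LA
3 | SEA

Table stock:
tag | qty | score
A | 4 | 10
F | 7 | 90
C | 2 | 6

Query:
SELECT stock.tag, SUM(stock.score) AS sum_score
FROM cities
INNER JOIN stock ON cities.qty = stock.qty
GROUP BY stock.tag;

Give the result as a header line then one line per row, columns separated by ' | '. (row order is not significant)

After JOIN stock (3 rows):
cities.qty | cities.city | stock.tag | stock.qty | stock.score
2 | BOS | C | 2 | 6
4 | DEN | A | 4 | 10
2 | LA | C | 2 | 6
After GROUP BY (2 rows):
stock.tag | sum_score
C | 12
A | 10

== RESULT ==
stock.tag | sum_score
C | 12
A | 10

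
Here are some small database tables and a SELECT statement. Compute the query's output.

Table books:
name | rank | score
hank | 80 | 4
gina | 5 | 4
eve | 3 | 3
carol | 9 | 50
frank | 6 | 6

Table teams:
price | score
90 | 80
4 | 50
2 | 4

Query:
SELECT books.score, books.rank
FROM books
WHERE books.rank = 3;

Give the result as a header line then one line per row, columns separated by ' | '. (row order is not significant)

After WHERE (1 rows):
books.name | books.rank | books.score
eve | 3 | 3
After SELECT (1 rows):
books.score | books.rank
3 | 3

== RESULT ==
books.score | books.rank
3 | 3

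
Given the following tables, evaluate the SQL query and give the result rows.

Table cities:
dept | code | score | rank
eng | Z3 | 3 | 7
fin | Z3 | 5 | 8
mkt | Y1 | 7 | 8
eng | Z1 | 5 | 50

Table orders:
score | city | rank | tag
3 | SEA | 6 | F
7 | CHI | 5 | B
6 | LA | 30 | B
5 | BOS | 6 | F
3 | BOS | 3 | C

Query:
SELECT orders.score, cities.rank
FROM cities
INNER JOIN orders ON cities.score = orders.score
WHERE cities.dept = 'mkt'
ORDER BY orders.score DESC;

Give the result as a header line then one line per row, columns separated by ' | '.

After JOIN orders (5 rows):
cities.dept | cities.code | cities.score | cities.rank | orders.score | orders.city | orders.rank | orders.tag
eng | Z3 | 3 | 7 | 3 | SEA | 6 | F
eng | Z3 | 3 | 7 | 3 | BOS | 3 | C
fin | Z3 | 5 | 8 | 5 | BOS | 6 | F
mkt | Y1 | 7 | 8 | 7 | CHI | 5 | B
eng | Z1 | 5 | 50 | 5 | BOS | 6 | F
After WHERE (1 rows):
cities.dept | cities.code | cities.score | cities.rank | orders.score | orders.city | orders.rank | orders.tag
mkt | Y1 | 7 | 8 | 7 | CHI | 5 | B
After SELECT (1 rows):
orders.score | cities.rank
7 | 8
After ORDER BY (1 rows):
orders.score | cities.rank
7 | 8

== RESULT ==
orders.score | cities.rank
7 | 8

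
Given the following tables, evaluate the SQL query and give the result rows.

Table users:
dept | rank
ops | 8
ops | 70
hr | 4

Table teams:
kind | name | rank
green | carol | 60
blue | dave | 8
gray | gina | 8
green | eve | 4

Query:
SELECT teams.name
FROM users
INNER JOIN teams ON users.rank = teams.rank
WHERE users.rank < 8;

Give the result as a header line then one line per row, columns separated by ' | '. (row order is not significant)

After JOIN teams (3 rows):
users.dept | users.rank | teams.kind | teams.name | teams.rank
ops | 8 | blue | dave | 8
ops | 8 | gray | gina | 8
hr | 4 | green | eve | 4
After WHERE (1 rows):
users.dept | users.rank | teams.kind | teams.name | teams.rank
hr | 4 | green | eve | 4
After SELECT (1 rows):
teams.name
eve

== RESULT ==
teams.name
eve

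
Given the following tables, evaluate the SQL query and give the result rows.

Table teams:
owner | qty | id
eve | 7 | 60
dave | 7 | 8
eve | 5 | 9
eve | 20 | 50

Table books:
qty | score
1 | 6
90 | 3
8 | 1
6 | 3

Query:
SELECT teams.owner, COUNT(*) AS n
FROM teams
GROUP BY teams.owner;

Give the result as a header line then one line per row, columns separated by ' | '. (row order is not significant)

After GROUP BY (2 rows):
teams.owner | n
eve | 3
dave | 1

== RESULT ==
teams.owner | n
eve | 3
dave | 1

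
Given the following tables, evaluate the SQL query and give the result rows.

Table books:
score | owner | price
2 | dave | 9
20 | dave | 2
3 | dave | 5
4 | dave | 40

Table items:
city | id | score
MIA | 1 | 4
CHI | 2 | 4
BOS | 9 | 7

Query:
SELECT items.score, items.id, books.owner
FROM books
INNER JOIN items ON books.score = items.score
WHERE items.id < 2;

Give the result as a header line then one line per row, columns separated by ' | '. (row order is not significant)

After JOIN items (2 rows):
books.score | books.owner | books.price | items.city | items.id | items.score
4 | dave | 40 | MIA | 1 | 4
4 | dave | 40 | CHI | 2 | 4
After WHERE (1 rows):
books.score | books.owner | books.price | items.city | items.id | items.score
4 | dave | 40 | MIA | 1 | 4
After SELECT (1 rows):
items.score | items.id | books.owner
4 | 1 | dave

== RESULT ==
items.score | items.id | books.owner
4 | 1 | dave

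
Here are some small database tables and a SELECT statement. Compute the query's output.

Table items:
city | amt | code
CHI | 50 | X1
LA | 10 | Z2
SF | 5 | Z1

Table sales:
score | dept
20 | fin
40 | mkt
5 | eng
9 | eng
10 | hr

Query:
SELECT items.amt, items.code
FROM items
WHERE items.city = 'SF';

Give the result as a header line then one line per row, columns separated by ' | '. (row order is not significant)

== RESULT ==
items.amt | items.code
5 | Z1

Derivation:
After WHERE (1 rows):
items.city | items.amt | items.code
SF | 5 | Z1
After SELECT (1 rows):
items.amt | items.code
5 | Z1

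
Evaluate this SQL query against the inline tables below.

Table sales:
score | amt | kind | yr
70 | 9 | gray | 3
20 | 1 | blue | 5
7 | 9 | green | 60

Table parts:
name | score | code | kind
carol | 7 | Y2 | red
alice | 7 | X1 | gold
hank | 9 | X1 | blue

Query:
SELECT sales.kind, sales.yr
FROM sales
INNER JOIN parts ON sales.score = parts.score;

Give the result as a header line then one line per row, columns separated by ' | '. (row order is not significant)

== RESULT ==
sales.kind | sales.yr
green | 60
green | 60

Derivation:
After JOIN parts (2 rows):
sales.score | sales.amt | sales.kind | sales.yr | parts.name | parts.score | parts.code | parts.kind
7 | 9 | green | 60 | carol | 7 | Y2 | red
7 | 9 | green | 60 | alice | 7 | X1 | gold
After SELECT (2 rows):
sales.kind | sales.yr
green | 60
green | 60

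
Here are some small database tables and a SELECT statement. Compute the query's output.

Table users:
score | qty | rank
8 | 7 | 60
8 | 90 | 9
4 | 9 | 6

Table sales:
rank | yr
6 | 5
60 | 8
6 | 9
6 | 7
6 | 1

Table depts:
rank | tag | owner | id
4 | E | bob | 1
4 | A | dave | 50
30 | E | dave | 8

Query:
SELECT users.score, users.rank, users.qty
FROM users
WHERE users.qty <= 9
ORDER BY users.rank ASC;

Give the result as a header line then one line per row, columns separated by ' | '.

== RESULT ==
users.score | users.rank | users.qty
4 | 6 | 9
8 | 60 | 7

Derivation:
After WHERE (2 rows):
users.score | users.qty | users.rank
8 | 7 | 60
4 | 9 | 6
After SELECT (2 rows):
users.score | users.rank | users.qty
8 | 60 | 7
4 | 6 | 9
After ORDER BY (2 rows):
users.score | users.rank | users.qty
4 | 6 | 9
8 | 60 | 7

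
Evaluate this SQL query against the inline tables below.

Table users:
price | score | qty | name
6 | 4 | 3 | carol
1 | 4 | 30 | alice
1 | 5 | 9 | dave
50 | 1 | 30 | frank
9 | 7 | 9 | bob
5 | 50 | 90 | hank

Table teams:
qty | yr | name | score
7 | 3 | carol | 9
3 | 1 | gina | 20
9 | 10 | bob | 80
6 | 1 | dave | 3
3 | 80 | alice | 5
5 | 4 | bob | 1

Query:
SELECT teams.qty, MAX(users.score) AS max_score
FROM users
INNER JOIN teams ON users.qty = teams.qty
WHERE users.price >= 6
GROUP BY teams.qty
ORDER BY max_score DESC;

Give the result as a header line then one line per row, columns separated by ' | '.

== RESULT ==
teams.qty | max_score
9 | 7
3 | 4

Derivation:
After JOIN teams (4 rows):
users.price | users.score | users.qty | users.name | teams.qty | teams.yr | teams.name | teams.score
6 | 4 | 3 | carol | 3 | 1 | gina | 20
6 | 4 | 3 | carol | 3 | 80 | alice | 5
1 | 5 | 9 | dave | 9 | 10 | bob | 80
9 | 7 | 9 | bob | 9 | 10 | bob | 80
After WHERE (3 rows):
users.price | users.score | users.qty | users.name | teams.qty | teams.yr | teams.name | teams.score
6 | 4 | 3 | carol | 3 | 1 | gina | 20
6 | 4 | 3 | carol | 3 | 80 | alice | 5
9 | 7 | 9 | bob | 9 | 10 | bob | 80
After GROUP BY (2 rows):
teams.qty | max_score
3 | 4
9 | 7
After ORDER BY (2 rows):
teams.qty | max_score
9 | 7
3 | 4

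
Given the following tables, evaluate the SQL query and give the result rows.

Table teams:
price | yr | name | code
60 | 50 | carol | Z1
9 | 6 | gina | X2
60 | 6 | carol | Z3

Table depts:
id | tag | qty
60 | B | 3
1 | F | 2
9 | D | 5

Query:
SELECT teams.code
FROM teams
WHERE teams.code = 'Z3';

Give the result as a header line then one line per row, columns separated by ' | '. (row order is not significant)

After WHERE (1 rows):
teams.price | teams.yr | teams.name | teams.code
60 | 6 | carol | Z3
After SELECT (1 rows):
teams.code
Z3

== RESULT ==
teams.code
Z3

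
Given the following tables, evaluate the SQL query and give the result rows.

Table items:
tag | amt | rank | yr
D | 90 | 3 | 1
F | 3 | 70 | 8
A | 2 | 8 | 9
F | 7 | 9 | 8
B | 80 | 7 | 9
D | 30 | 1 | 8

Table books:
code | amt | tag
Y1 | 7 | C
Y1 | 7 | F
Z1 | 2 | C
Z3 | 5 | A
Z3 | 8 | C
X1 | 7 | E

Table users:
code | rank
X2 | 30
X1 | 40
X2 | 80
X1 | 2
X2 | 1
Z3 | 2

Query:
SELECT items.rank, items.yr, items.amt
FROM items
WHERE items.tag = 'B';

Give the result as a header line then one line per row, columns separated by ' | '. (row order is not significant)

== RESULT ==
items.rank | items.yr | items.amt
7 | 9 | 80

Derivation:
After WHERE (1 rows):
items.tag | items.amt | items.rank | items.yr
B | 80 | 7 | 9
After SELECT (1 rows):
items.rank | items.yr | items.amt
7 | 9 | 80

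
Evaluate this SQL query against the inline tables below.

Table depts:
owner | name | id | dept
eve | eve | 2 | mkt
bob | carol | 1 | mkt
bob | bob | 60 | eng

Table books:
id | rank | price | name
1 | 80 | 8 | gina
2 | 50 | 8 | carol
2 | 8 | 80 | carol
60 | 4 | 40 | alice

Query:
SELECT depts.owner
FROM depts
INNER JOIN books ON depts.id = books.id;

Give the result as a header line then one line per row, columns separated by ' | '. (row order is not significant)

== RESULT ==
depts.owner
eve
eve
bob
bob

Derivation:
After JOIN books (4 rows):
depts.owner | depts.name | depts.id | depts.dept | books.id | books.rank | books.price | books.name
eve | eve | 2 | mkt | 2 | 50 | 8 | carol
eve | eve | 2 | mkt | 2 | 8 | 80 | carol
bob | carol | 1 | mkt | 1 | 80 | 8 | gina
bob | bob | 60 | eng | 60 | 4 | 40 | alice
After SELECT (4 rows):
depts.owner
eve
eve
bob
bob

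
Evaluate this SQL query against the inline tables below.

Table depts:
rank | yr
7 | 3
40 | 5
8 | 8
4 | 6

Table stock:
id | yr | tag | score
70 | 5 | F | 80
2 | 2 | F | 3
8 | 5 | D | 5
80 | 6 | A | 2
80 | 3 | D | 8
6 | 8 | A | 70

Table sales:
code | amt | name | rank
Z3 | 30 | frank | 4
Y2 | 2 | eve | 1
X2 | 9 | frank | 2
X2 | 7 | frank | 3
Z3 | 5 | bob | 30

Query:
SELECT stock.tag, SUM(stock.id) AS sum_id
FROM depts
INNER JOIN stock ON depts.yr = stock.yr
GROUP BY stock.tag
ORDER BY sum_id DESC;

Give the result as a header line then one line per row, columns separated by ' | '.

== RESULT ==
stock.tag | sum_id
D | 88
A | 86
F | 70

Derivation:
After JOIN stock (5 rows):
depts.rank | depts.yr | stock.id | stock.yr | stock.tag | stock.score
7 | 3 | 80 | 3 | D | 8
40 | 5 | 70 | 5 | F | 80
40 | 5 | 8 | 5 | D | 5
8 | 8 | 6 | 8 | A | 70
4 | 6 | 80 | 6 | A | 2
After GROUP BY (3 rows):
stock.tag | sum_id
D | 88
F | 70
A | 86
After ORDER BY (3 rows):
stock.tag | sum_id
D | 88
A | 86
F | 70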